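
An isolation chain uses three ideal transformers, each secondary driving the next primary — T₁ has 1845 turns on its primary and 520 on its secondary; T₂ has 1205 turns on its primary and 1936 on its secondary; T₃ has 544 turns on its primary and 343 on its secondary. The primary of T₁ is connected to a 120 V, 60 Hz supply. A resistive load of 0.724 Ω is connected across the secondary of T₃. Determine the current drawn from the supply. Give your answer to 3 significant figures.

Secondary of T₁: V = 120.00 × 520/1845 = 33.821 V.
Secondary of T₂: V = 33.821 × 1936/1205 = 54.338 V.
Secondary of T₃: V = 54.338 × 343/544 = 34.261 V.
I_load = 34.261/0.724 = 47.322 A, so P_out = 34.261 × 47.322 = 1621.3 W.
All ideal ⇒ P_in = P_out, so I_supply = 1621.3/120 = 13.5 A.

I_supply ≈ 13.5 A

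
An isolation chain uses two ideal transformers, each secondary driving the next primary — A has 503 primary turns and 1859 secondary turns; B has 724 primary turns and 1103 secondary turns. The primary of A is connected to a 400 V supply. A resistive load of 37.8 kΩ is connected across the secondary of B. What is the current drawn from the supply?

I_supply ≈ 0.335 A

After A: V = 400.00 × 1859/503 = 1478.3 V.
After B: V = 1478.3 × 1103/724 = 2252.2 V.
I_load = 2252.2/37800 = 0.059582 A, so P_out = 2252.2 × 0.059582 = 134.19 W.
All ideal ⇒ P_in = P_out, so I_supply = 134.19/400 = 0.335 A.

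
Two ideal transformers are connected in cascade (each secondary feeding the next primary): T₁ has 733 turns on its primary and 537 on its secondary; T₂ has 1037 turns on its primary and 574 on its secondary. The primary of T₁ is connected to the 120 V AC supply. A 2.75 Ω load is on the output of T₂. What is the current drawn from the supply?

Secondary of T₁: V = 120.00 × 537/733 = 87.913 V.
Secondary of T₂: V = 87.913 × 574/1037 = 48.661 V.
I_load = 48.661/2.75 = 17.695 A, so P_out = 48.661 × 17.695 = 861.07 W.
All ideal ⇒ P_in = P_out, so I_supply = 861.07/120 = 7.18 A.

I_supply ≈ 7.18 A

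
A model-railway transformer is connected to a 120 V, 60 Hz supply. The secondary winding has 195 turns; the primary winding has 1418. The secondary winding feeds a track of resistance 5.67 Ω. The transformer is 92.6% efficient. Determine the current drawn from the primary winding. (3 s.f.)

I_p ≈ 0.432 A

V_s = 120 × 195/1418 = 16.502 V.
I_s = V_s/R = 16.502/5.67 = 2.9104 A.
P_out = V_s I_s = 16.502 × 2.9104 = 48.028 W.
P_in = P_out/η = 48.028/0.926 = 51.866 W.
I_p = P_in/V_p = 51.866/120 = 0.432 A.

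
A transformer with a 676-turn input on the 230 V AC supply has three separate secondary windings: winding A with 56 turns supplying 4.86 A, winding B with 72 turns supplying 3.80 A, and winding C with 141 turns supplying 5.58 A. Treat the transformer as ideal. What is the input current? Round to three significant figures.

V_A = 230 × 56/676 = 19.053 V; V_B = 230 × 72/676 = 24.497 V; V_C = 230 × 141/676 = 47.973 V.
P_out = V_A I_A + V_B I_B + V_C I_C = 19.053×4.86 + 24.497×3.80 + 47.973×5.58 = 92.599 + 93.089 + 267.69 = 453.38 W.
Ideal ⇒ P_in = P_out, so I_in = P_out/V_in = 453.38/230 = 1.97 A.

I_in ≈ 1.97 A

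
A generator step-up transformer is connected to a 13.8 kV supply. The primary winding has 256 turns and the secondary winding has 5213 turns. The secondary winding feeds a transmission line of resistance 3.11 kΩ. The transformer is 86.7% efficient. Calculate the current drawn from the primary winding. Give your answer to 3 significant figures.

I_p ≈ 2120 A

V_s = 13800 × 5213/256 = 281010 V.
I_s = V_s/R = 281010/3110 = 90.358 A.
P_out = V_s I_s = 281010 × 90.358 = 2.5392×10^7 W.
P_in = P_out/η = 2.5392×10^7/0.867 = 2.9287×10^7 W.
I_p = P_in/V_p = 2.9287×10^7/13800 = 2120 A.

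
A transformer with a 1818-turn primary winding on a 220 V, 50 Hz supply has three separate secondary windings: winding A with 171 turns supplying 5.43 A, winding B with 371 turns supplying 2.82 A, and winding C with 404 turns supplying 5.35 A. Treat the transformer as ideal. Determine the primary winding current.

I_p ≈ 2.28 A

V_A = 220 × 171/1818 = 20.693 V; V_B = 220 × 371/1818 = 44.895 V; V_C = 220 × 404/1818 = 48.889 V.
P_out = V_A I_A + V_B I_B + V_C I_C = 20.693×5.43 + 44.895×2.82 + 48.889×5.35 = 112.36 + 126.61 + 261.56 = 500.52 W.
Ideal ⇒ P_in = P_out, so I_p = P_out/V_p = 500.52/220 = 2.28 A.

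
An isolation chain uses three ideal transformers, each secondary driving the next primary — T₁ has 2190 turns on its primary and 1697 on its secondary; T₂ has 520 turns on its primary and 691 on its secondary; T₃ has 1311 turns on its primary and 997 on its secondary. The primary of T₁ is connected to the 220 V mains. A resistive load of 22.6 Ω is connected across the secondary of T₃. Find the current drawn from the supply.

I_supply ≈ 5.97 A

After T₁: V = 220.00 × 1697/2190 = 170.47 V.
After T₂: V = 170.47 × 691/520 = 226.53 V.
After T₃: V = 226.53 × 997/1311 = 172.28 V.
I_load = 172.28/22.6 = 7.6229 A, so P_out = 172.28 × 7.6229 = 1313.2 W.
All ideal ⇒ P_in = P_out, so I_supply = 1313.2/220 = 5.97 A.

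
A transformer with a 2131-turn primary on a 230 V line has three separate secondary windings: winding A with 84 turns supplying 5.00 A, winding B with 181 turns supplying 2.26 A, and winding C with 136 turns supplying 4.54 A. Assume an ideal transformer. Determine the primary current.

V_A = 230 × 84/2131 = 9.0662 V; V_B = 230 × 181/2131 = 19.535 V; V_C = 230 × 136/2131 = 14.679 V.
P_out = V_A I_A + V_B I_B + V_C I_C = 9.0662×5.00 + 19.535×2.26 + 14.679×4.54 = 45.331 + 44.150 + 66.641 = 156.12 W.
Ideal ⇒ P_in = P_out, so I_p = P_out/V_p = 156.12/230 = 0.679 A.

I_p ≈ 0.679 A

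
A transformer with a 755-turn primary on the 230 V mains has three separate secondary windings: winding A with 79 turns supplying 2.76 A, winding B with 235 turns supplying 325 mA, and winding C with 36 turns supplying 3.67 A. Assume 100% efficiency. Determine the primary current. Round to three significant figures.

I_p ≈ 0.565 A

V_A = 230 × 79/755 = 24.066 V; V_B = 230 × 235/755 = 71.589 V; V_C = 230 × 36/755 = 10.967 V.
P_out = V_A I_A + V_B I_B + V_C I_C = 24.066×2.76 + 71.589×0.325 + 10.967×3.67 = 66.423 + 23.267 + 40.248 = 129.94 W.
Ideal ⇒ P_in = P_out, so I_p = P_out/V_p = 129.94/230 = 0.565 A.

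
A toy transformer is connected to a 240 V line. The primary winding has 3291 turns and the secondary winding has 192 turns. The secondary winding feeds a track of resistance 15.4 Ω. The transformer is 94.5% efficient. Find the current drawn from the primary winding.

V_s = 240 × 192/3291 = 14.002 V.
I_s = V_s/R = 14.002/15.4 = 0.90921 A.
P_out = V_s I_s = 14.002 × 0.90921 = 12.731 W.
P_in = P_out/η = 12.731/0.945 = 13.472 W.
I_p = P_in/V_p = 13.472/240 = 0.0561 A.

I_p ≈ 0.0561 A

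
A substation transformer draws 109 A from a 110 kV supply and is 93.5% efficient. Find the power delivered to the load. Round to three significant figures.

P_in = V_p I_p = 110000 × 109 = 1.1990×10^7 W.
P_out = η P_in = 0.935 × 1.1990×10^7 = 1.12×10^7 W.

P_out ≈ 1.12×10^7 W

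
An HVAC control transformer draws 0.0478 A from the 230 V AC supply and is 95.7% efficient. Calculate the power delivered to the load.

P_in = V_p I_p = 230 × 0.0478 = 10.994 W.
P_out = η P_in = 0.957 × 10.994 = 10.5 W.

P_out ≈ 10.5 W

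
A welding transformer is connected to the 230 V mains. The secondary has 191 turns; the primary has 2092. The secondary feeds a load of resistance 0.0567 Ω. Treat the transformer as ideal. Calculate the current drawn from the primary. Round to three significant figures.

I_p ≈ 33.8 A

V_s = V_p × N_s/N_p = 230 × 191/2092 = 20.999 V.
I_s = V_s/R = 20.999/0.0567 = 370.35 A.
For an ideal transformer I_p N_p = I_s N_s, so I_p = 370.35 × 191/2092 = 33.8 A.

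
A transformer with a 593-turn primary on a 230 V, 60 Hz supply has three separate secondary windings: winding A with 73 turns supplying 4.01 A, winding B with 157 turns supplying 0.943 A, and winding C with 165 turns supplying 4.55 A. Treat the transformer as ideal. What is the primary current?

V_A = 230 × 73/593 = 28.314 V; V_B = 230 × 157/593 = 60.894 V; V_C = 230 × 165/593 = 63.997 V.
P_out = V_A I_A + V_B I_B + V_C I_C = 28.314×4.01 + 60.894×0.943 + 63.997×4.55 = 113.54 + 57.423 + 291.18 = 462.15 W.
Ideal ⇒ P_in = P_out, so I_p = P_out/V_p = 462.15/230 = 2.01 A.

I_p ≈ 2.01 A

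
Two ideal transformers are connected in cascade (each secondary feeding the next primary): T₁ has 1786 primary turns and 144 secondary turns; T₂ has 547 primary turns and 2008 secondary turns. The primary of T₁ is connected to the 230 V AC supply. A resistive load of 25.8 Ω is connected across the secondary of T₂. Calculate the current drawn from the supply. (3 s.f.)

I_supply ≈ 0.781 A

Secondary of T₁: V = 230.00 × 144/1786 = 18.544 V.
Secondary of T₂: V = 18.544 × 2008/547 = 68.075 V.
I_load = 68.075/25.8 = 2.6386 A, so P_out = 68.075 × 2.6386 = 179.62 W.
All ideal ⇒ P_in = P_out, so I_supply = 179.62/230 = 0.781 A.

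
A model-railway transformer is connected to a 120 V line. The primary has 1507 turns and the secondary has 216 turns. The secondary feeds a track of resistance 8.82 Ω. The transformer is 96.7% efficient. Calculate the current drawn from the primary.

V_s = 120 × 216/1507 = 17.200 V.
I_s = V_s/R = 17.200/8.82 = 1.9501 A.
P_out = V_s I_s = 17.200 × 1.9501 = 33.541 W.
P_in = P_out/η = 33.541/0.967 = 34.686 W.
I_p = P_in/V_p = 34.686/120 = 0.289 A.

I_p ≈ 0.289 A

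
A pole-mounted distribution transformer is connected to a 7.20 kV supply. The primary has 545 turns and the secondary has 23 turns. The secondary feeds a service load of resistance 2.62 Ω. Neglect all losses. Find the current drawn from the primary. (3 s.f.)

I_p ≈ 4.89 A

V_s = V_p × N_s/N_p = 7200 × 23/545 = 303.85 V.
I_s = V_s/R = 303.85/2.62 = 115.97 A.
For an ideal transformer I_p N_p = I_s N_s, so I_p = 115.97 × 23/545 = 4.89 A.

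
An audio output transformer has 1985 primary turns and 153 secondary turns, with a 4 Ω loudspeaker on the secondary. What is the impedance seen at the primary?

Z_p ≈ 673 Ω

Z_p = (N_p/N_s)² × Z_s = (1985/153)² × 4 = 673 Ω.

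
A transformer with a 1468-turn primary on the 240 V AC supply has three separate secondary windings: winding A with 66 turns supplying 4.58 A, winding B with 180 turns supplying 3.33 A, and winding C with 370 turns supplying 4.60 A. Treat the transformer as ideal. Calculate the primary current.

I_p ≈ 1.77 A

V_A = 240 × 66/1468 = 10.790 V; V_B = 240 × 180/1468 = 29.428 V; V_C = 240 × 370/1468 = 60.490 V.
P_out = V_A I_A + V_B I_B + V_C I_C = 10.790×4.58 + 29.428×3.33 + 60.490×4.60 = 49.419 + 97.995 + 278.26 = 425.67 W.
Ideal ⇒ P_in = P_out, so I_p = P_out/V_p = 425.67/240 = 1.77 A.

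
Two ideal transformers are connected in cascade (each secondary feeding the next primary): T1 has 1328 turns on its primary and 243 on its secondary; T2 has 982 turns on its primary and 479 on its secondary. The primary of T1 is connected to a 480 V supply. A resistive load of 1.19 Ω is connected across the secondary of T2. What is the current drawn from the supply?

I_supply ≈ 3.21 A

Secondary of T1: V = 480.00 × 243/1328 = 87.831 V.
Secondary of T2: V = 87.831 × 479/982 = 42.842 V.
I_load = 42.842/1.19 = 36.002 A, so P_out = 42.842 × 36.002 = 1542.4 W.
All ideal ⇒ P_in = P_out, so I_supply = 1542.4/480 = 3.21 A.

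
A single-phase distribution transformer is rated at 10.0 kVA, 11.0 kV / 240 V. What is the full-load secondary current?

I_s ≈ 41.7 A

I_s = S/V_s = 10000/240 = 41.7 A.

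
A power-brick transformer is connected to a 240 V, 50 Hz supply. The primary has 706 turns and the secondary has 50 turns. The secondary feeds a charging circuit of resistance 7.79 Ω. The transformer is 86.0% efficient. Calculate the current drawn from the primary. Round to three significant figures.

V_s = 240 × 50/706 = 16.997 V.
I_s = V_s/R = 16.997/7.79 = 2.1819 A.
P_out = V_s I_s = 16.997 × 2.1819 = 37.086 W.
P_in = P_out/η = 37.086/0.860 = 43.124 W.
I_p = P_in/V_p = 43.124/240 = 0.180 A.

I_p ≈ 0.180 A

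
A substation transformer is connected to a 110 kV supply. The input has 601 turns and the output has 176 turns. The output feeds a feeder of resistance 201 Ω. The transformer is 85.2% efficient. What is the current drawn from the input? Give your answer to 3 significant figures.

V_out = 110000 × 176/601 = 32213 V.
I_out = V_out/R = 32213/201 = 160.26 A.
P_out = V_out I_out = 32213 × 160.26 = 5.1626×10^6 W.
P_in = P_out/η = 5.1626×10^6/0.852 = 6.0594×10^6 W.
I_in = P_in/V_in = 6.0594×10^6/110000 = 55.1 A.

I_in ≈ 55.1 A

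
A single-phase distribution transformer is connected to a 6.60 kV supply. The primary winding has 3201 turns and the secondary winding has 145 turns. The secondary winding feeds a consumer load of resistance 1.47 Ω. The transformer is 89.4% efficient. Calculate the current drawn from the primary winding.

I_p ≈ 10.3 A

V_s = 6600 × 145/3201 = 298.97 V.
I_s = V_s/R = 298.97/1.47 = 203.38 A.
P_out = V_s I_s = 298.97 × 203.38 = 60804 W.
P_in = P_out/η = 60804/0.894 = 68014 W.
I_p = P_in/V_p = 68014/6600 = 10.3 A.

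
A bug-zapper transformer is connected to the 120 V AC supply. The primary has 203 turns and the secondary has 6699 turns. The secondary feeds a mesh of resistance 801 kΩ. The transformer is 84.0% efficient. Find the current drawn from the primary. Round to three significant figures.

I_p ≈ 0.194 A

V_s = 120 × 6699/203 = 3960.0 V.
I_s = V_s/R = 3960.0/801000 = 0.0049438 A.
P_out = V_s I_s = 3960.0 × 0.0049438 = 19.578 W.
P_in = P_out/η = 19.578/0.840 = 23.307 W.
I_p = P_in/V_p = 23.307/120 = 0.194 A.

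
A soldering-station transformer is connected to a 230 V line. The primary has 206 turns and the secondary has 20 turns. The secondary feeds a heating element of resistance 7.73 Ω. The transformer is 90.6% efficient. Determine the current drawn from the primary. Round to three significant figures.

V_s = 230 × 20/206 = 22.330 V.
I_s = V_s/R = 22.330/7.73 = 2.8888 A.
P_out = V_s I_s = 22.330 × 2.8888 = 64.506 W.
P_in = P_out/η = 64.506/0.906 = 71.199 W.
I_p = P_in/V_p = 71.199/230 = 0.310 A.

I_p ≈ 0.310 A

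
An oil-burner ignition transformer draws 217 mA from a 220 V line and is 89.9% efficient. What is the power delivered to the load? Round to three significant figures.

P_out ≈ 42.9 W

P_in = V_p I_p = 220 × 0.217 = 47.740 W.
P_out = η P_in = 0.899 × 47.740 = 42.9 W.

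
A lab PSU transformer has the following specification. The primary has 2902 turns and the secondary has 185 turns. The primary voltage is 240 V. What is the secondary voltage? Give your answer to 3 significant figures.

V_s ≈ 15.3 V

V_s/V_p = N_s/N_p, so V_s = 240 × 185/2902 = 15.3 V.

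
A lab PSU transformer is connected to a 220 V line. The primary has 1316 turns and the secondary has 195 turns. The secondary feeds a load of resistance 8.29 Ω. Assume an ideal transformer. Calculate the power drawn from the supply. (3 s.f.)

V_s = V_p × N_s/N_p = 220 × 195/1316 = 32.599 V.
I_s = V_s/R = 32.599/8.29 = 3.9323 A.
I_p = I_s × N_s/N_p = 3.9323 × 195/1316 = 0.58267 A.
P = V_p I_p = 220 × 0.58267 = 128 W.

P ≈ 128 W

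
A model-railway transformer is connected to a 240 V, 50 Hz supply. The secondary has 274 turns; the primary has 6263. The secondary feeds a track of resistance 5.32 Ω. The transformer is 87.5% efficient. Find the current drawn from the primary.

V_s = 240 × 274/6263 = 10.500 V.
I_s = V_s/R = 10.500/5.32 = 1.9736 A.
P_out = V_s I_s = 10.500 × 1.9736 = 20.723 W.
P_in = P_out/η = 20.723/0.875 = 23.683 W.
I_p = P_in/V_p = 23.683/240 = 0.0987 A.

I_p ≈ 0.0987 A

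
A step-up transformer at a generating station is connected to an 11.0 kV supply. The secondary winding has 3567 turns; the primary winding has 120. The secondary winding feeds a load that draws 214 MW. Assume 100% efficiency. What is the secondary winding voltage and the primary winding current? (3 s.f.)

V_s ≈ 327000 V, I_p ≈ 19500 A

V_s = V_p × N_s/N_p = 11000 × 3567/120 = 326980 V.
I_s = P/V_s = 2.14×10^8/326980 = 654.48 A.
I_p = I_s × N_s/N_p = 654.48 × 3567/120 = 19500 A.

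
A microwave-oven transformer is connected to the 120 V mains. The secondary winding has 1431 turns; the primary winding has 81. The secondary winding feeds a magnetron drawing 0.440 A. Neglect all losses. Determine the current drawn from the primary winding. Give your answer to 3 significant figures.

I_p ≈ 7.77 A

For an ideal transformer I_p N_p = I_s N_s, so I_p = 0.440 × 1431/81 = 7.77 A.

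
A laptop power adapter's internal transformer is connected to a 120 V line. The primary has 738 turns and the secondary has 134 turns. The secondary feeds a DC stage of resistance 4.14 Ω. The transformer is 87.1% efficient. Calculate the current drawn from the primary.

V_s = 120 × 134/738 = 21.789 V.
I_s = V_s/R = 21.789/4.14 = 5.2630 A.
P_out = V_s I_s = 21.789 × 5.2630 = 114.67 W.
P_in = P_out/η = 114.67/0.871 = 131.66 W.
I_p = P_in/V_p = 131.66/120 = 1.10 A.

I_p ≈ 1.10 A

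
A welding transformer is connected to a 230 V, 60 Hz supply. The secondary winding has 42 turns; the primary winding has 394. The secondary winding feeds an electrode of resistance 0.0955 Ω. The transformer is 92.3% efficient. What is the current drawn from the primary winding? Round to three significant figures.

V_s = 230 × 42/394 = 24.518 V.
I_s = V_s/R = 24.518/0.0955 = 256.73 A.
P_out = V_s I_s = 24.518 × 256.73 = 6294.5 W.
P_in = P_out/η = 6294.5/0.923 = 6819.6 W.
I_p = P_in/V_p = 6819.6/230 = 29.7 A.

I_p ≈ 29.7 A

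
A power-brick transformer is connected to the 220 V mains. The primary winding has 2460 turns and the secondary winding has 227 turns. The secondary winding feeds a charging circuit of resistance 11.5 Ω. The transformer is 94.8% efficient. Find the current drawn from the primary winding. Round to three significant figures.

V_s = 220 × 227/2460 = 20.301 V.
I_s = V_s/R = 20.301/11.5 = 1.7653 A.
P_out = V_s I_s = 20.301 × 1.7653 = 35.837 W.
P_in = P_out/η = 35.837/0.948 = 37.803 W.
I_p = P_in/V_p = 37.803/220 = 0.172 A.

I_p ≈ 0.172 A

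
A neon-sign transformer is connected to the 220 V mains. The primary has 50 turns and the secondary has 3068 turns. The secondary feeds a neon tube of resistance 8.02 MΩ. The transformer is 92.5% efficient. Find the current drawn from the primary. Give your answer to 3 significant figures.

V_s = 220 × 3068/50 = 13499 V.
I_s = V_s/R = 13499/(8.02×10^6) = 0.0016832 A.
P_out = V_s I_s = 13499 × 0.0016832 = 22.722 W.
P_in = P_out/η = 22.722/0.925 = 24.564 W.
I_p = P_in/V_p = 24.564/220 = 0.112 A.

I_p ≈ 0.112 A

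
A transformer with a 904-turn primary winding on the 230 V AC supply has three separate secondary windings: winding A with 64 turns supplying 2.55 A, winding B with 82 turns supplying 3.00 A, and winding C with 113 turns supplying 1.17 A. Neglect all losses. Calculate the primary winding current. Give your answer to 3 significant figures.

I_p ≈ 0.599 A

V_A = 230 × 64/904 = 16.283 V; V_B = 230 × 82/904 = 20.863 V; V_C = 230 × 113/904 = 28.750 V.
P_out = V_A I_A + V_B I_B + V_C I_C = 16.283×2.55 + 20.863×3.00 + 28.750×1.17 = 41.522 + 62.588 + 33.637 = 137.75 W.
Ideal ⇒ P_in = P_out, so I_p = P_out/V_p = 137.75/230 = 0.599 A.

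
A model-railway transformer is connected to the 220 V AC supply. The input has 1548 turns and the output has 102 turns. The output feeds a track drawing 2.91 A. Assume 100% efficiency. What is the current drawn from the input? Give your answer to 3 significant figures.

For an ideal transformer I_in N_in = I_out N_out, so I_in = 2.91 × 102/1548 = 0.192 A.

I_in ≈ 0.192 A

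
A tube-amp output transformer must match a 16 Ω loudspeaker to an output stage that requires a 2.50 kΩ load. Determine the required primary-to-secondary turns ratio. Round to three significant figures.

Z_p/Z_s = (N_p/N_s)², so N_p/N_s = √(2500/16) = √156 = 12.5.

N_p/N_s ≈ 12.5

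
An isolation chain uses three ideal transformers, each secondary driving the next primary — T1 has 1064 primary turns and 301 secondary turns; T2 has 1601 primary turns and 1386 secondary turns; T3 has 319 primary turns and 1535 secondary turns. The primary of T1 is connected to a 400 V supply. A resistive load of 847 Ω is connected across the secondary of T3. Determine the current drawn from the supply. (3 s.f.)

Secondary of T1: V = 400.00 × 301/1064 = 113.16 V.
Secondary of T2: V = 113.16 × 1386/1601 = 97.962 V.
Secondary of T3: V = 97.962 × 1535/319 = 471.38 V.
I_load = 471.38/847 = 0.55653 A, so P_out = 471.38 × 0.55653 = 262.34 W.
All ideal ⇒ P_in = P_out, so I_supply = 262.34/400 = 0.656 A.

I_supply ≈ 0.656 A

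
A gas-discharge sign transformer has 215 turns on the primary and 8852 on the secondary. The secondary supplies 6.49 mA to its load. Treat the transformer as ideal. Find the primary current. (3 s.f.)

I_p ≈ 0.267 A

For an ideal transformer I_p/I_s = N_s/N_p, so I_p = 0.00649 × 8852/215 = 0.267 A.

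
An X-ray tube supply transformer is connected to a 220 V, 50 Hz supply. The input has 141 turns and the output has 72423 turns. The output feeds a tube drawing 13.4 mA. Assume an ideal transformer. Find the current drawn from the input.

For an ideal transformer I_in N_in = I_out N_out, so I_in = 0.0134 × 72423/141 = 6.88 A.

I_in ≈ 6.88 A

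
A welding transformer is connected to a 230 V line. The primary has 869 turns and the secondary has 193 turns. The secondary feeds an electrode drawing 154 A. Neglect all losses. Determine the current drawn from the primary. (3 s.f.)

I_p ≈ 34.2 A

For an ideal transformer I_p N_p = I_s N_s, so I_p = 154 × 193/869 = 34.2 A.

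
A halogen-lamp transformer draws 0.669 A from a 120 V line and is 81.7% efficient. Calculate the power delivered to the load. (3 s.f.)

P_out ≈ 65.6 W

P_in = V_in I_in = 120 × 0.669 = 80.280 W.
P_out = η P_in = 0.817 × 80.280 = 65.6 W.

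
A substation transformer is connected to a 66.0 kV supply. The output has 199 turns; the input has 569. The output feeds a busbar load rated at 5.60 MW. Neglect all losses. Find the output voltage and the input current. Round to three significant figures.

V_out ≈ 23100 V, I_in ≈ 84.8 A

V_out = V_in × N_out/N_in = 66000 × 199/569 = 23083 V.
I_out = P/V_out = 5.60×10^6/23083 = 242.61 A.
I_in = I_out × N_out/N_in = 242.61 × 199/569 = 84.8 A.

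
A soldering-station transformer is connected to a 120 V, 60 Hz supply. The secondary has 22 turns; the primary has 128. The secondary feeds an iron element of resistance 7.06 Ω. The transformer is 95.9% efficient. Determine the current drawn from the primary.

I_p ≈ 0.524 A

V_s = 120 × 22/128 = 20.625 V.
I_s = V_s/R = 20.625/7.06 = 2.9214 A.
P_out = V_s I_s = 20.625 × 2.9214 = 60.254 W.
P_in = P_out/η = 60.254/0.959 = 62.830 W.
I_p = P_in/V_p = 62.830/120 = 0.524 A.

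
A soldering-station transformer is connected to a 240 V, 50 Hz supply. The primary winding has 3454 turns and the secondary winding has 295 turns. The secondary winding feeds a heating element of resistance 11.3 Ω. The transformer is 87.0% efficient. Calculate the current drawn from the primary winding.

I_p ≈ 0.178 A

V_s = 240 × 295/3454 = 20.498 V.
I_s = V_s/R = 20.498/11.3 = 1.8140 A.
P_out = V_s I_s = 20.498 × 1.8140 = 37.183 W.
P_in = P_out/η = 37.183/0.870 = 42.739 W.
I_p = P_in/V_p = 42.739/240 = 0.178 A.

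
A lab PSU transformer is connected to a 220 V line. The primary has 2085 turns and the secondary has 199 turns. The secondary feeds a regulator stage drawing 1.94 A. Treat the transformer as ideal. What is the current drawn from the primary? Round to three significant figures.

I_p ≈ 0.185 A

For an ideal transformer I_p N_p = I_s N_s, so I_p = 1.94 × 199/2085 = 0.185 A.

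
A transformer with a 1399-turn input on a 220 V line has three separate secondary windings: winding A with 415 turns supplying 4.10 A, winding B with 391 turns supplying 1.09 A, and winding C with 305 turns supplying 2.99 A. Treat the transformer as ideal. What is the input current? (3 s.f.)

I_in ≈ 2.17 A

V_A = 220 × 415/1399 = 65.261 V; V_B = 220 × 391/1399 = 61.487 V; V_C = 220 × 305/1399 = 47.963 V.
P_out = V_A I_A + V_B I_B + V_C I_C = 65.261×4.10 + 61.487×1.09 + 47.963×2.99 = 267.57 + 67.021 + 143.41 = 478.00 W.
Ideal ⇒ P_in = P_out, so I_in = P_out/V_in = 478.00/220 = 2.17 A.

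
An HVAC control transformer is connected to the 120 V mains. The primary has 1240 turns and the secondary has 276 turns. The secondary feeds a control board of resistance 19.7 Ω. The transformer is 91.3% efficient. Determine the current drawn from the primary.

V_s = 120 × 276/1240 = 26.710 V.
I_s = V_s/R = 26.710/19.7 = 1.3558 A.
P_out = V_s I_s = 26.710 × 1.3558 = 36.214 W.
P_in = P_out/η = 36.214/0.913 = 39.664 W.
I_p = P_in/V_p = 39.664/120 = 0.331 A.

I_p ≈ 0.331 A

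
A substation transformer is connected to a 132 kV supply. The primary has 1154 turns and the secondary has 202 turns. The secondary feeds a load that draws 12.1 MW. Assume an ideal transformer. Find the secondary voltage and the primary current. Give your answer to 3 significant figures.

V_s ≈ 23100 V, I_p ≈ 91.7 A

V_s = V_p × N_s/N_p = 132000 × 202/1154 = 23106 V.
I_s = P/V_s = 1.21×10^7/23106 = 523.68 A.
I_p = I_s × N_s/N_p = 523.68 × 202/1154 = 91.7 A.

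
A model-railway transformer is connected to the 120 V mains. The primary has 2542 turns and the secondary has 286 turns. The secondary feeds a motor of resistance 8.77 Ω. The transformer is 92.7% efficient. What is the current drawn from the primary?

I_p ≈ 0.187 A

V_s = 120 × 286/2542 = 13.501 V.
I_s = V_s/R = 13.501/8.77 = 1.5395 A.
P_out = V_s I_s = 13.501 × 1.5395 = 20.785 W.
P_in = P_out/η = 20.785/0.927 = 22.421 W.
I_p = P_in/V_p = 22.421/120 = 0.187 A.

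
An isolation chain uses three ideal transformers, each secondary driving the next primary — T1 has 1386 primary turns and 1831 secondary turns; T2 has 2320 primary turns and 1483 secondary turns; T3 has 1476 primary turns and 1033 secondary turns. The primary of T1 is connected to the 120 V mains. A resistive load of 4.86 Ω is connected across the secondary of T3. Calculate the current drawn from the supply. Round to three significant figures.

Secondary of T1: V = 120.00 × 1831/1386 = 158.53 V.
Secondary of T2: V = 158.53 × 1483/2320 = 101.34 V.
Secondary of T3: V = 101.34 × 1033/1476 = 70.921 V.
I_load = 70.921/4.86 = 14.593 A, so P_out = 70.921 × 14.593 = 1034.9 W.
All ideal ⇒ P_in = P_out, so I_supply = 1034.9/120 = 8.62 A.

I_supply ≈ 8.62 A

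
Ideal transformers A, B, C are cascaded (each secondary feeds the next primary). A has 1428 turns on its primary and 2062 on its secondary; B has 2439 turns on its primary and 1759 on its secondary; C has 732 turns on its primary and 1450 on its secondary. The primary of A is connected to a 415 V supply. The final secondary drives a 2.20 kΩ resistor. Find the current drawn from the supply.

I_supply ≈ 0.803 A

After A: V = 415.00 × 2062/1428 = 599.25 V.
After B: V = 599.25 × 1759/2439 = 432.18 V.
After C: V = 432.18 × 1450/732 = 856.09 V.
I_load = 856.09/2200 = 0.38913 A, so P_out = 856.09 × 0.38913 = 333.13 W.
All ideal ⇒ P_in = P_out, so I_supply = 333.13/415 = 0.803 A.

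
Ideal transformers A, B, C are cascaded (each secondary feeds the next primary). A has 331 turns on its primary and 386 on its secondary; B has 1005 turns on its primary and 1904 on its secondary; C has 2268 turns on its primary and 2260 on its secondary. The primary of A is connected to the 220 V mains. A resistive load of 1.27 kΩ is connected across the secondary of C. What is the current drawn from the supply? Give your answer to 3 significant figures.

I_supply ≈ 0.840 A

After A: V = 220.00 × 386/331 = 256.56 V.
After B: V = 256.56 × 1904/1005 = 486.05 V.
After C: V = 486.05 × 2260/2268 = 484.34 V.
I_load = 484.34/1270 = 0.38137 A, so P_out = 484.34 × 0.38137 = 184.71 W.
All ideal ⇒ P_in = P_out, so I_supply = 184.71/220 = 0.840 A.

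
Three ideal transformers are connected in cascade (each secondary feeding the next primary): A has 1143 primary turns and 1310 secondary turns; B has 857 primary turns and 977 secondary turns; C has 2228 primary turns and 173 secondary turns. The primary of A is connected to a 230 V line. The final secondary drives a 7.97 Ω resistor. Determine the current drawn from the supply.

I_supply ≈ 0.297 A

Secondary of A: V = 230.00 × 1310/1143 = 263.60 V.
Secondary of B: V = 263.60 × 977/857 = 300.52 V.
Secondary of C: V = 300.52 × 173/2228 = 23.334 V.
I_load = 23.334/7.97 = 2.9278 A, so P_out = 23.334 × 2.9278 = 68.318 W.
All ideal ⇒ P_in = P_out, so I_supply = 68.318/230 = 0.297 A.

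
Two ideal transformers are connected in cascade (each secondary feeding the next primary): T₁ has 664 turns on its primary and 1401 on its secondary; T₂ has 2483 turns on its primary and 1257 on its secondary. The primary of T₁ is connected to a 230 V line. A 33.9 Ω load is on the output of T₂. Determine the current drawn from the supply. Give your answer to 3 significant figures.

After T₁: V = 230.00 × 1401/664 = 485.29 V.
After T₂: V = 485.29 × 1257/2483 = 245.67 V.
I_load = 245.67/33.9 = 7.2470 A, so P_out = 245.67 × 7.2470 = 1780.4 W.
All ideal ⇒ P_in = P_out, so I_supply = 1780.4/230 = 7.74 A.

I_supply ≈ 7.74 A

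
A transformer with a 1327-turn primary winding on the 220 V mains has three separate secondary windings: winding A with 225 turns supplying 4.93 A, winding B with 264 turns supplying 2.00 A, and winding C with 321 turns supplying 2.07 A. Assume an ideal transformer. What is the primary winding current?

I_p ≈ 1.73 A

V_A = 220 × 225/1327 = 37.302 V; V_B = 220 × 264/1327 = 43.768 V; V_C = 220 × 321/1327 = 53.218 V.
P_out = V_A I_A + V_B I_B + V_C I_C = 37.302×4.93 + 43.768×2.00 + 53.218×2.07 = 183.90 + 87.536 + 110.16 = 381.60 W.
Ideal ⇒ P_in = P_out, so I_p = P_out/V_p = 381.60/220 = 1.73 A.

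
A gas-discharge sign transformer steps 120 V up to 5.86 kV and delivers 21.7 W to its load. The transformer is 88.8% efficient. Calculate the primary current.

I_p ≈ 0.204 A

P_in = P_out/η = 21.7/0.888 = 24.437 W.
I_p = P_in/V_p = 24.437/120 = 0.204 A.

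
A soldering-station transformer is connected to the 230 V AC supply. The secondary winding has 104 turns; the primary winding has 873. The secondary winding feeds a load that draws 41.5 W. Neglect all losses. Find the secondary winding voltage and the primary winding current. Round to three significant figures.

V_s ≈ 27.4 V, I_p ≈ 0.180 A

V_s = V_p × N_s/N_p = 230 × 104/873 = 27.400 V.
I_s = P/V_s = 41.5/27.400 = 1.5146 A.
I_p = I_s × N_s/N_p = 1.5146 × 104/873 = 0.180 A.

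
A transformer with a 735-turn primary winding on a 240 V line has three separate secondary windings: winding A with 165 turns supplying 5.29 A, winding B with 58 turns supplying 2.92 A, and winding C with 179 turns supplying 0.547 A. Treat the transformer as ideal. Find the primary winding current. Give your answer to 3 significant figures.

I_p ≈ 1.55 A

V_A = 240 × 165/735 = 53.878 V; V_B = 240 × 58/735 = 18.939 V; V_C = 240 × 179/735 = 58.449 V.
P_out = V_A I_A + V_B I_B + V_C I_C = 53.878×5.29 + 18.939×2.92 + 58.449×0.547 = 285.01 + 55.301 + 31.972 = 372.29 W.
Ideal ⇒ P_in = P_out, so I_p = P_out/V_p = 372.29/240 = 1.55 A.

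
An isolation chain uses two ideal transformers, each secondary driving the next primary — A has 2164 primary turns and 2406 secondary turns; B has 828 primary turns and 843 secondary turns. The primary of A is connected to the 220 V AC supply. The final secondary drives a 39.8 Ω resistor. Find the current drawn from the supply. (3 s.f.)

I_supply ≈ 7.08 A

After A: V = 220.00 × 2406/2164 = 244.60 V.
After B: V = 244.60 × 843/828 = 249.03 V.
I_load = 249.03/39.8 = 6.2571 A, so P_out = 249.03 × 6.2571 = 1558.2 W.
All ideal ⇒ P_in = P_out, so I_supply = 1558.2/220 = 7.08 A.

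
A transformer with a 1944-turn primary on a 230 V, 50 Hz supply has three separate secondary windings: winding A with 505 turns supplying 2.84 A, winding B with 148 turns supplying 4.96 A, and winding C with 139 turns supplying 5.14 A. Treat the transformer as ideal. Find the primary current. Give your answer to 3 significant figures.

V_A = 230 × 505/1944 = 59.748 V; V_B = 230 × 148/1944 = 17.510 V; V_C = 230 × 139/1944 = 16.445 V.
P_out = V_A I_A + V_B I_B + V_C I_C = 59.748×2.84 + 17.510×4.96 + 16.445×5.14 = 169.68 + 86.851 + 84.530 = 341.06 W.
Ideal ⇒ P_in = P_out, so I_p = P_out/V_p = 341.06/230 = 1.48 A.

I_p ≈ 1.48 A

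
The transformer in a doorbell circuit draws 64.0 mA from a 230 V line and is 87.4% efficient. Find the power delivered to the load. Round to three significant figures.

P_out ≈ 12.9 W

P_in = V_p I_p = 230 × 0.0640 = 14.720 W.
P_out = η P_in = 0.874 × 14.720 = 12.9 W.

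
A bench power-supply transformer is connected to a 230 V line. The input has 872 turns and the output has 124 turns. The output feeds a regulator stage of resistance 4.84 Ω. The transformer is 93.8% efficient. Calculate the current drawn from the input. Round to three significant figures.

V_out = 230 × 124/872 = 32.706 V.
I_out = V_out/R = 32.706/4.84 = 6.7575 A.
P_out = V_out I_out = 32.706 × 6.7575 = 221.01 W.
P_in = P_out/η = 221.01/0.938 = 235.62 W.
I_in = P_in/V_in = 235.62/230 = 1.02 A.

I_in ≈ 1.02 A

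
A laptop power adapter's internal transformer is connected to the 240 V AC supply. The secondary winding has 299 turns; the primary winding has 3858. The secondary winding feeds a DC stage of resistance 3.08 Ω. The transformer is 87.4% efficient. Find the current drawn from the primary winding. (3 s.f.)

I_p ≈ 0.536 A

V_s = 240 × 299/3858 = 18.600 V.
I_s = V_s/R = 18.600/3.08 = 6.0391 A.
P_out = V_s I_s = 18.600 × 6.0391 = 112.33 W.
P_in = P_out/η = 112.33/0.874 = 128.52 W.
I_p = P_in/V_p = 128.52/240 = 0.536 A.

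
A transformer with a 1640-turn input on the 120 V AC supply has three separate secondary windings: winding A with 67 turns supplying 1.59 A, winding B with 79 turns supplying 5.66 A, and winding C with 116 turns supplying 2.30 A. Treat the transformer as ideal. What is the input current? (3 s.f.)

V_A = 120 × 67/1640 = 4.9024 V; V_B = 120 × 79/1640 = 5.7805 V; V_C = 120 × 116/1640 = 8.4878 V.
P_out = V_A I_A + V_B I_B + V_C I_C = 4.9024×1.59 + 5.7805×5.66 + 8.4878×2.30 = 7.7949 + 32.718 + 19.522 = 60.034 W.
Ideal ⇒ P_in = P_out, so I_in = P_out/V_in = 60.034/120 = 0.500 A.

I_in ≈ 0.500 A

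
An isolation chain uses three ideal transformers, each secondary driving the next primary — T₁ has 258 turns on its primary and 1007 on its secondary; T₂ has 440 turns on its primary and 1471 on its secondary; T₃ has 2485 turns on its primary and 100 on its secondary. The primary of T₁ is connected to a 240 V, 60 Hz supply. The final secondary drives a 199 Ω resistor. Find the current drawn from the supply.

Secondary of T₁: V = 240.00 × 1007/258 = 936.74 V.
Secondary of T₂: V = 936.74 × 1471/440 = 3131.7 V.
Secondary of T₃: V = 3131.7 × 100/2485 = 126.02 V.
I_load = 126.02/199 = 0.63329 A, so P_out = 126.02 × 0.63329 = 79.810 W.
All ideal ⇒ P_in = P_out, so I_supply = 79.810/240 = 0.333 A.

I_supply ≈ 0.333 A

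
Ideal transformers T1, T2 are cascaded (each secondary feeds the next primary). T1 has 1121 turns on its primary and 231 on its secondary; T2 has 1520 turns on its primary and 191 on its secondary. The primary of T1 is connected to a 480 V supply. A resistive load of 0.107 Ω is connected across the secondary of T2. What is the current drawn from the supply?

I_supply ≈ 3.01 A

Secondary of T1: V = 480.00 × 231/1121 = 98.912 V.
Secondary of T2: V = 98.912 × 191/1520 = 12.429 V.
I_load = 12.429/0.107 = 116.16 A, so P_out = 12.429 × 116.16 = 1443.7 W.
All ideal ⇒ P_in = P_out, so I_supply = 1443.7/480 = 3.01 A.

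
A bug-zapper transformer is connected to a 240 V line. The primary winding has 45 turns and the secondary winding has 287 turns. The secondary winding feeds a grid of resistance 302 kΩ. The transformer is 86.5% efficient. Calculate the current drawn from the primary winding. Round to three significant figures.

I_p ≈ 0.0374 A

V_s = 240 × 287/45 = 1530.7 V.
I_s = V_s/R = 1530.7/302000 = 0.0050684 A.
P_out = V_s I_s = 1530.7 × 0.0050684 = 7.7581 W.
P_in = P_out/η = 7.7581/0.865 = 8.9689 W.
I_p = P_in/V_p = 8.9689/240 = 0.0374 A.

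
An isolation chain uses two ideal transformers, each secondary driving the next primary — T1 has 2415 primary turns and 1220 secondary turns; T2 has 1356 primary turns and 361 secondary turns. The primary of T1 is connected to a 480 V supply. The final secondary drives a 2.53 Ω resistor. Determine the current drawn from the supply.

After T1: V = 480.00 × 1220/2415 = 242.48 V.
After T2: V = 242.48 × 361/1356 = 64.555 V.
I_load = 64.555/2.53 = 25.516 A, so P_out = 64.555 × 25.516 = 1647.2 W.
All ideal ⇒ P_in = P_out, so I_supply = 1647.2/480 = 3.43 A.

I_supply ≈ 3.43 A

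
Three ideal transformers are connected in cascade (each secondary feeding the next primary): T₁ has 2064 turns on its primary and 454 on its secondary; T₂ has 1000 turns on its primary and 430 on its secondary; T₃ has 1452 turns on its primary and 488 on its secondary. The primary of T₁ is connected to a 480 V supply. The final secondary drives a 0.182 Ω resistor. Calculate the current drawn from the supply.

Secondary of T₁: V = 480.00 × 454/2064 = 105.58 V.
Secondary of T₂: V = 105.58 × 430/1000 = 45.400 V.
Secondary of T₃: V = 45.400 × 488/1452 = 15.258 V.
I_load = 15.258/0.182 = 83.837 A, so P_out = 15.258 × 83.837 = 1279.2 W.
All ideal ⇒ P_in = P_out, so I_supply = 1279.2/480 = 2.67 A.

I_supply ≈ 2.67 A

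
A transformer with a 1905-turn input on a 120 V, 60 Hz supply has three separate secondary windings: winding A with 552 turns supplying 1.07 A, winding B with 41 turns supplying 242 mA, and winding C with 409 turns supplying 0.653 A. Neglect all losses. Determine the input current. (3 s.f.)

I_in ≈ 0.455 A

V_A = 120 × 552/1905 = 34.772 V; V_B = 120 × 41/1905 = 2.5827 V; V_C = 120 × 409/1905 = 25.764 V.
P_out = V_A I_A + V_B I_B + V_C I_C = 34.772×1.07 + 2.5827×0.242 + 25.764×0.653 = 37.206 + 0.62501 + 16.824 = 54.654 W.
Ideal ⇒ P_in = P_out, so I_in = P_out/V_in = 54.654/120 = 0.455 A.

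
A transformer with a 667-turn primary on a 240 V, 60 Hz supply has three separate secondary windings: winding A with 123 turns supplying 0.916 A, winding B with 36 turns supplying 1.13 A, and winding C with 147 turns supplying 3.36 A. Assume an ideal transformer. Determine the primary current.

V_A = 240 × 123/667 = 44.258 V; V_B = 240 × 36/667 = 12.954 V; V_C = 240 × 147/667 = 52.894 V.
P_out = V_A I_A + V_B I_B + V_C I_C = 44.258×0.916 + 12.954×1.13 + 52.894×3.36 = 40.540 + 14.637 + 177.72 = 232.90 W.
Ideal ⇒ P_in = P_out, so I_p = P_out/V_p = 232.90/240 = 0.970 A.

I_p ≈ 0.970 A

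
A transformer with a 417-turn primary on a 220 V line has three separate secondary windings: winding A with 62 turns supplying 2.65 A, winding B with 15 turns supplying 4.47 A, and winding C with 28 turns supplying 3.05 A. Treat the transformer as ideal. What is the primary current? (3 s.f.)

I_p ≈ 0.760 A

V_A = 220 × 62/417 = 32.710 V; V_B = 220 × 15/417 = 7.9137 V; V_C = 220 × 28/417 = 14.772 V.
P_out = V_A I_A + V_B I_B + V_C I_C = 32.710×2.65 + 7.9137×4.47 + 14.772×3.05 = 86.681 + 35.374 + 45.055 = 167.11 W.
Ideal ⇒ P_in = P_out, so I_p = P_out/V_p = 167.11/220 = 0.760 A.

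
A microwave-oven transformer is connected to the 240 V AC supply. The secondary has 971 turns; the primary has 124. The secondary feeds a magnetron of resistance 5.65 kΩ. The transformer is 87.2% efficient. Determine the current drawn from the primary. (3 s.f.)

V_s = 240 × 971/124 = 1879.4 V.
I_s = V_s/R = 1879.4/5650 = 0.33263 A.
P_out = V_s I_s = 1879.4 × 0.33263 = 625.13 W.
P_in = P_out/η = 625.13/0.872 = 716.89 W.
I_p = P_in/V_p = 716.89/240 = 2.99 A.

I_p ≈ 2.99 A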